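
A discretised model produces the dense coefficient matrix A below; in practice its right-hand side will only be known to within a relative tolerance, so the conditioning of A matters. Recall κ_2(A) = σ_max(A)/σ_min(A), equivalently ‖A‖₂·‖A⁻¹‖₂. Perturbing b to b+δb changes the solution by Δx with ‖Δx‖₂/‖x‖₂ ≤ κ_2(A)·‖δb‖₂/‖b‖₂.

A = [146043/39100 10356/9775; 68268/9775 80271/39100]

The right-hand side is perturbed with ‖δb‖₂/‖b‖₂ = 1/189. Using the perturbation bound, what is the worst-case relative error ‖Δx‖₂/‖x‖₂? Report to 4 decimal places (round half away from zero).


1.3386

AᵀA = [331823097/5290000 6048756/330625; 6048756/330625 28233153/5290000]; tr = 288045/4232, det = 9801/135424
char-poly roots: 1089/16 and 9/8464
σ_max=√(1089/16)=(33/4), σ_min=√(9/8464)=(3/92) → κ = 253.0000
perturbation bound = 253.0000·1/189 = 1.3386


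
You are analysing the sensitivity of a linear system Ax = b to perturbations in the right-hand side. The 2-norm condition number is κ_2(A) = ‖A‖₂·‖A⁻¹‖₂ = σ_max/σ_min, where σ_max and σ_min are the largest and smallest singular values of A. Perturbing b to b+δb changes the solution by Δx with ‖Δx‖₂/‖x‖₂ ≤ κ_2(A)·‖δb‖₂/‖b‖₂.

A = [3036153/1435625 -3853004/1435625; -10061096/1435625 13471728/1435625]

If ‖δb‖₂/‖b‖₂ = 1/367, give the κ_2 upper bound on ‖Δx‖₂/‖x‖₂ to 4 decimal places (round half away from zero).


form AᵀA = [176710204417/3297630625 -235581853356/3297630625; -235581853356/3297630625 314132952208/3297630625] with trace 3926745253/26381045 and determinant 3544535296/3297630625
eigenvalues of AᵀA: λ = (tr ± √(tr²−4·det))/2 = 3721/25, 952576/131905225
so κ_2 = √((3721/25) / (952576/131905225)) = 143.5625
κ_2(A)·‖δb‖/‖b‖ = 0.3912

0.3912


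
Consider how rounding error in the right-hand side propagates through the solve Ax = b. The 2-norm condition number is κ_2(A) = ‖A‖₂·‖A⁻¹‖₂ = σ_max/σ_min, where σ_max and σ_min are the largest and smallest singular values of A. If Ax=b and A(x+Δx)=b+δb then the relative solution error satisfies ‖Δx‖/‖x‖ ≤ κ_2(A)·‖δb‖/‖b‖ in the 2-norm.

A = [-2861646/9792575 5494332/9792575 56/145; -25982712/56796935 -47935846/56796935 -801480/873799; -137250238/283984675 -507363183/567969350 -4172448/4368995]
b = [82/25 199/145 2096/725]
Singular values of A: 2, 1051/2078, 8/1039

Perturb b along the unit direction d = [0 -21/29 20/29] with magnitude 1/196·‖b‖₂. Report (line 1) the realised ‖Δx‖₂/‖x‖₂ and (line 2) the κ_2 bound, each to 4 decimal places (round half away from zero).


0.0233
1.3253

largest singular value 2, smallest 8/1039
κ_2(A) = 2 / (8/1039) = 259.7500
κ_2(A)·‖δb‖/‖b‖ = 1.3253
solve Ax = b  →  x = [-42.0284 -80.3057 93.3578]
‖b‖₂ = 4.5826 and ‖x‖₂ = 130.1194
with δb = [0.0000 -0.0169 0.0161], A·Δx = δb → ‖Δx‖ = 3.0365
dividing the unrounded norms, ‖Δx‖/‖x‖ = 0.0233
so the bound overstates the realised error by a factor of ≈ 56.7888 (computed from the unrounded values)


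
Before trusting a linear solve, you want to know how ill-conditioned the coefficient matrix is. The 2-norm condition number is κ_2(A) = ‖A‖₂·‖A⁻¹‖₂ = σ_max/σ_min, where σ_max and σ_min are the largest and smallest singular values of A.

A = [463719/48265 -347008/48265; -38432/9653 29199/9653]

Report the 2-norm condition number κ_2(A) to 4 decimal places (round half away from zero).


M = AᵀA = [251960776561/2329510225 -188968601952/2329510225; -188968601952/2329510225 141729092089/2329510225]. tr(M)=15747594746/93180409, det(M)=17850625/93180409
solving λ² − 15747594746/93180409·λ + 17850625/93180409 = 0 gives λ = 169, 105625/93180409
κ_2(A) = √(λ_max/λ_min) = √(169 / (105625/93180409)) = 386.1200

386.1200


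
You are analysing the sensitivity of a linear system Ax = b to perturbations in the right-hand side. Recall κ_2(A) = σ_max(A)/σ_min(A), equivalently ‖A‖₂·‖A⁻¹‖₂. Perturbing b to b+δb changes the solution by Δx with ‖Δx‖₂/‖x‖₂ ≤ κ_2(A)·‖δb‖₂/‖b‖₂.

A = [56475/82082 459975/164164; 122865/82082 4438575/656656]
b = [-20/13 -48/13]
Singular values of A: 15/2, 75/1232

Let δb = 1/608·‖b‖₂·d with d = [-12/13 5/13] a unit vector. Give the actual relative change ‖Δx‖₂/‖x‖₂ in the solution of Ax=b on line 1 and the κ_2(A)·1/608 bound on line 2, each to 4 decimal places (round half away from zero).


0.2026
0.2026

from the listed singular values, σ₁ = 15/2, σ_n = 75/1232
condition number: (15/2) ÷ (75/1232) = 123.2000
κ_2(A)·‖δb‖/‖b‖ = 0.2026
solve Ax = b  →  x = [-0.1171 -0.5203]
‖b‖ = 4.0000, ‖x‖ = 0.5333
δb = ε·‖b‖·d = [-0.0061 0.0025]; solving A·Δx = δb gives ‖Δx‖ = 0.1081
realised ‖Δx‖/‖x‖ = 0.2026
realised/bound = 1 exactly: the bound is attained for this b and d


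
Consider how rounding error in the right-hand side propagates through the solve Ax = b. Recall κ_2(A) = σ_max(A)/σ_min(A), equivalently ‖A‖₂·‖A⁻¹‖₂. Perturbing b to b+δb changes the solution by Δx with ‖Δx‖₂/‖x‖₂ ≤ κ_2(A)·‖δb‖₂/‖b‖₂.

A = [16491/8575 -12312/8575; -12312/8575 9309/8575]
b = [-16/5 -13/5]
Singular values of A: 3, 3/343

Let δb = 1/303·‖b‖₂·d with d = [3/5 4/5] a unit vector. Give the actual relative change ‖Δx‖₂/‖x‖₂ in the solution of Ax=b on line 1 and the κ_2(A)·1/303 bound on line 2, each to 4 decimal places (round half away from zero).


0.0034
1.1320

σ_max = 3, σ_min = 3/343
condition number: 3 ÷ (3/343) = 343.0000
bound on ‖Δx‖/‖x‖: κ·ε = 343.0000·1/303 = 1.1320
solve Ax = b  →  x = [-274.6667 -365.6667]
‖b‖₂ = 4.1231 and ‖x‖₂ = 457.3335
re-solving with b+δb shifts x by Δx of norm 1.5558
realised ‖Δx‖/‖x‖ = 0.0034
realised/bound (from unrounded values) ≈ 0.0030


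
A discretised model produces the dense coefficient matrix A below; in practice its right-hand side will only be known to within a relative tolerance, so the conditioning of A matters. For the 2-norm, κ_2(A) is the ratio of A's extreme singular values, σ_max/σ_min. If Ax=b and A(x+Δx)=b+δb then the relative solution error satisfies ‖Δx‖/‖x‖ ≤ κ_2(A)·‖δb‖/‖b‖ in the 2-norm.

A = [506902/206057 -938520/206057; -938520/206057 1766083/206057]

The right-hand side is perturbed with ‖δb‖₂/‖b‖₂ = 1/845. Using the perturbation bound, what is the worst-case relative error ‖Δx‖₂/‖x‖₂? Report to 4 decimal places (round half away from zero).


0.4219

AᵀA = [3936918436/146918641 -7381459800/146918641; -7381459800/146918641 13840377001/146918641]; tr = 61513133/508369, det = 58564/508369
solving λ² − 61513133/508369·λ + 58564/508369 = 0 gives λ = 121, 484/508369
κ_2(A) = √(λ_max/λ_min) = √(121 / (484/508369)) = 356.5000
worst-case relative error ≤ 356.5000 × 1/845 = 0.4219


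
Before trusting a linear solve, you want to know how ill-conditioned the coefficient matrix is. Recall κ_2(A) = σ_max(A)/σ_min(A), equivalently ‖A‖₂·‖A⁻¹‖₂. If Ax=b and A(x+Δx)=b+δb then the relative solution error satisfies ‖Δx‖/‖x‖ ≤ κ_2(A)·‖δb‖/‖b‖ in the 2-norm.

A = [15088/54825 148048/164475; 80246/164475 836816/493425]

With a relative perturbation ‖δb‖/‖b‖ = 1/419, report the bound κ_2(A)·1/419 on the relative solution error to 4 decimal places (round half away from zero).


0.3464

form AᵀA = [29371108/93605625 301919968/280816875; 301919968/280816875 3105622528/842450625] with trace 5391940/1347921 and determinant 1024/1347921
char-poly roots: 4 and 256/1347921
κ = σ_max/σ_min = 2/(16/1161) = 145.1250
perturbation bound = 145.1250·1/419 = 0.3464


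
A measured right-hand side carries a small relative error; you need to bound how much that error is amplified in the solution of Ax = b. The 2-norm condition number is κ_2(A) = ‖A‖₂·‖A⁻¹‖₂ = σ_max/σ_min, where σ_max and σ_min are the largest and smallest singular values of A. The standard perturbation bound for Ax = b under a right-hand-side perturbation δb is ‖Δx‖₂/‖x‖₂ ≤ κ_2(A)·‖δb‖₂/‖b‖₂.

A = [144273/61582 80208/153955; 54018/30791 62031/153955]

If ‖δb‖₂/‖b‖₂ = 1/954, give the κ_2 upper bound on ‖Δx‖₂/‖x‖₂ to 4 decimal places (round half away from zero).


0.3149

AᵀA = [32486475825/3792342724 1827342990/948085681; 1827342990/948085681 411246729/948085681]; tr = 20304261/2256004, det = 2025/2256004
char-poly roots: 9 and 225/2256004
so κ_2 = √(9 / (225/2256004)) = 300.4000
perturbation bound = 300.4000·1/954 = 0.3149


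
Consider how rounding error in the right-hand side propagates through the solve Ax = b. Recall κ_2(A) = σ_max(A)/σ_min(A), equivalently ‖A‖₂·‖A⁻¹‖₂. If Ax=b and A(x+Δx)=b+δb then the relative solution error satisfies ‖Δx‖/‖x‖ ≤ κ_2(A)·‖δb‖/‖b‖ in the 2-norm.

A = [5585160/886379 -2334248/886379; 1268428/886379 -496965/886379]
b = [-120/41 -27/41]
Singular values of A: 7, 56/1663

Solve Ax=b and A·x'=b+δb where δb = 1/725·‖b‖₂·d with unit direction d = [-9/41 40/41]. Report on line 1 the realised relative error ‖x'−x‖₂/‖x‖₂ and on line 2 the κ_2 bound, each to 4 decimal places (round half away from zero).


0.2867
0.2867

from the listed singular values, σ₁ = 7, σ_n = 56/1663
condition number: 7 ÷ (56/1663) = 207.8750
κ_2(A)·‖δb‖/‖b‖ = 0.2867
solve Ax = b  →  x = [-0.3956 0.1648]
‖b‖₂ = 3.0000 and ‖x‖₂ = 0.4286
with δb = [-0.0009 0.0040], A·Δx = δb → ‖Δx‖ = 0.1229
relative error = 0.2867
tightness: 0.2867 against a bound of 0.2867; the bound is attained (ratio 1)


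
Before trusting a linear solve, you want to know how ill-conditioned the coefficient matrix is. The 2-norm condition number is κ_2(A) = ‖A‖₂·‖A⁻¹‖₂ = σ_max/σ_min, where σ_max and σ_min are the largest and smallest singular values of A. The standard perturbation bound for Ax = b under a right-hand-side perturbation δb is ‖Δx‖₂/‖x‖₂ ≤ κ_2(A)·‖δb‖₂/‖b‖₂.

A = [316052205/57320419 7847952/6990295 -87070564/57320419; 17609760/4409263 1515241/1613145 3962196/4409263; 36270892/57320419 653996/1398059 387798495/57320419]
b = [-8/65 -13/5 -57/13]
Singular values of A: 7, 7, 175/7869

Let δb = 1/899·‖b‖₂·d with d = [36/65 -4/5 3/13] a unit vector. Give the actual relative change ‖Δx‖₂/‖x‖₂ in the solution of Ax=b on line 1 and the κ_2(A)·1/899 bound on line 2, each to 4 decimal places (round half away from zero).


0.0057
0.3501

largest singular value 7, smallest 175/7869
κ = σ_max/σ_min = 7/(175/7869) = 314.7600
worst-case relative error ≤ 314.7600 × 1/899 = 0.3501
solve Ax = b  →  x = [9.3473 -43.9631 1.5174]
‖b‖₂ = 5.0990 and ‖x‖₂ = 44.9714
re-solving with b+δb shifts x by Δx of norm 0.2550
relative error = 0.0057
realised/bound (from unrounded values) ≈ 0.0162


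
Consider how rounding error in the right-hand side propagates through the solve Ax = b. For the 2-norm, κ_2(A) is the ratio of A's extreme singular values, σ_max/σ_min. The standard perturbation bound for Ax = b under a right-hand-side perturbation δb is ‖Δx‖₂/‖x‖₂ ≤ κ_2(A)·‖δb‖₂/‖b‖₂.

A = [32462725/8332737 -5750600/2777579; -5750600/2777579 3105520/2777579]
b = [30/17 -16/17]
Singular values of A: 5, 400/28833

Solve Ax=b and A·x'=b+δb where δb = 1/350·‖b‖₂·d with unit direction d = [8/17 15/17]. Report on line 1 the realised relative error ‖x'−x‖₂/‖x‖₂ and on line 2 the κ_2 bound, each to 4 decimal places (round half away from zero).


1.0298
1.0298

σ_max = 5, σ_min = 400/28833
κ_2(A) = 5 / (400/28833) = 360.4125
worst-case relative error ≤ 360.4125 × 1/350 = 1.0298
solve Ax = b  →  x = [0.3529 -0.1882]
2-norm of b is 2.0000; of x, 0.4000
δb = ε·‖b‖·d = [0.0027 0.0050]; solving A·Δx = δb gives ‖Δx‖ = 0.4119
realised ‖Δx‖/‖x‖ = 1.0298
realised/bound = 1 exactly: the bound is attained for this b and d


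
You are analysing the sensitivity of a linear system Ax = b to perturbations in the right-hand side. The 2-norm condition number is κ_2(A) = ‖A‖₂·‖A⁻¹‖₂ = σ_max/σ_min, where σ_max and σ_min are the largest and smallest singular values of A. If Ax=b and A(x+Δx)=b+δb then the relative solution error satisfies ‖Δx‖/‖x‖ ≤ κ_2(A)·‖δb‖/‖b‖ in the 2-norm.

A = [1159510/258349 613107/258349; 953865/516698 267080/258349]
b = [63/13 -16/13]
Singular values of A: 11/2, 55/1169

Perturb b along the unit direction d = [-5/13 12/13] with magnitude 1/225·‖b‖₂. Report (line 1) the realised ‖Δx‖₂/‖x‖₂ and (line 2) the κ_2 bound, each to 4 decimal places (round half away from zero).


from the listed singular values, σ₁ = 11/2, σ_n = 55/1169
condition number: (11/2) ÷ (55/1169) = 116.9000
worst-case relative error ≤ 116.9000 × 1/225 = 0.5196
solve Ax = b  →  x = [30.6481 -55.9198]
‖b‖₂ = 5.0000 and ‖x‖₂ = 63.7678
Δx = A⁻¹·δb where δb = 1/225·5.0000·d; ‖Δx‖ = 0.4723
realised ‖Δx‖/‖x‖ = 0.0074
realised/bound (from unrounded values) ≈ 0.0143

0.0074
0.5196


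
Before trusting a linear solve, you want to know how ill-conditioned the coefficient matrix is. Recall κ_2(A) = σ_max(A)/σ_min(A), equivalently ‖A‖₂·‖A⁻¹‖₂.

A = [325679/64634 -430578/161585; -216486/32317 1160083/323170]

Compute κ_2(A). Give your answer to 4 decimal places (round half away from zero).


380.2000

M = AᵀA = [293531563825/4177553956 -39137194080/1044388489; -39137194080/1044388489 83495288929/4177553956]. tr(M)=652295593/7227602, det(M)=3258025/57820816
solving λ² − 652295593/7227602·λ + 3258025/57820816 = 0 gives λ = 361/4, 9025/14455204
κ = σ_max/σ_min = (19/2)/(95/3802) = 380.2000


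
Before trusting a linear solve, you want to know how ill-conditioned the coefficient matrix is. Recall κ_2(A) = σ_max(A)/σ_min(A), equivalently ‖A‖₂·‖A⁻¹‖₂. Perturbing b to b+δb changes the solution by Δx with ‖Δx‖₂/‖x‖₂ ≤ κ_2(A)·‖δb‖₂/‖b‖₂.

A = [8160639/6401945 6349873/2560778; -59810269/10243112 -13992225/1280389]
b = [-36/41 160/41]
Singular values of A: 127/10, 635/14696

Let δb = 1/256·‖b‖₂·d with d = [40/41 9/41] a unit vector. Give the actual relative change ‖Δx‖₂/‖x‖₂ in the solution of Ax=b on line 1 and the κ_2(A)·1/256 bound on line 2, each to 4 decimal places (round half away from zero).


1.1481
1.1481

from the listed singular values, σ₁ = 127/10, σ_n = 635/14696
κ_2(A) = (127/10) / (635/14696) = 293.9200
bound on ‖Δx‖/‖x‖: κ·ε = 293.9200·1/256 = 1.1481
solve Ax = b  →  x = [-0.1482 -0.2779]
2-norm of b is 4.0000; of x, 0.3150
Δx = A⁻¹·δb where δb = 1/256·4.0000·d; ‖Δx‖ = 0.3616
dividing the unrounded norms, ‖Δx‖/‖x‖ = 1.1481
realised/bound = 1 exactly: the bound is attained for this b and d


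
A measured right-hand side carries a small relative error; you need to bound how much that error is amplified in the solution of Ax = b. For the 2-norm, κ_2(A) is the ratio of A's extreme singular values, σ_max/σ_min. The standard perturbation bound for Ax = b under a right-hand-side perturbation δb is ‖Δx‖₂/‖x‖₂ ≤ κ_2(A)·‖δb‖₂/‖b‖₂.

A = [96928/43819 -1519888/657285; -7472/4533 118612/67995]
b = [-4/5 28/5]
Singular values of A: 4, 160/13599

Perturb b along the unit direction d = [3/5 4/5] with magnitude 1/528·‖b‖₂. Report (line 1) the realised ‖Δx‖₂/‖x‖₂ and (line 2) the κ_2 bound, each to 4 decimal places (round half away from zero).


0.0027
0.6439

largest singular value 4, smallest 160/13599
κ_2(A) = 4 / (160/13599) = 339.9750
bound on ‖Δx‖/‖x‖: κ·ε = 339.9750·1/528 = 0.6439
solve Ax = b  →  x = [245.4991 235.1897]
2-norm of b is 5.6569; of x, 339.9765
re-solving with b+δb shifts x by Δx of norm 0.9106
dividing the unrounded norms, ‖Δx‖/‖x‖ = 0.0027
so the bound overstates the realised error by a factor of ≈ 240.3997 (computed from the unrounded values)


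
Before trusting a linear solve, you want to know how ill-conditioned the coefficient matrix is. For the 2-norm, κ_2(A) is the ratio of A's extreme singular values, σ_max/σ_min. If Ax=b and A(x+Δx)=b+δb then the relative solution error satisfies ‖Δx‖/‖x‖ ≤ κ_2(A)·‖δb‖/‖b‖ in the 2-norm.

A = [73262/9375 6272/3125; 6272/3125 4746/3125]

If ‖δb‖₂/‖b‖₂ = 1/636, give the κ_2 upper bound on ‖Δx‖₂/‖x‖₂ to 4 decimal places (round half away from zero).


form AᵀA = [1830836/28125 175616/9375; 175616/9375 19796/3125] with trace 16072/225 and determinant 38416/625
char-poly roots: 1764/25 and 196/225
κ = σ_max/σ_min = (42/5)/(14/15) = 9.0000
bound on ‖Δx‖/‖x‖: κ·ε = 9.0000·1/636 = 0.0142

0.0142


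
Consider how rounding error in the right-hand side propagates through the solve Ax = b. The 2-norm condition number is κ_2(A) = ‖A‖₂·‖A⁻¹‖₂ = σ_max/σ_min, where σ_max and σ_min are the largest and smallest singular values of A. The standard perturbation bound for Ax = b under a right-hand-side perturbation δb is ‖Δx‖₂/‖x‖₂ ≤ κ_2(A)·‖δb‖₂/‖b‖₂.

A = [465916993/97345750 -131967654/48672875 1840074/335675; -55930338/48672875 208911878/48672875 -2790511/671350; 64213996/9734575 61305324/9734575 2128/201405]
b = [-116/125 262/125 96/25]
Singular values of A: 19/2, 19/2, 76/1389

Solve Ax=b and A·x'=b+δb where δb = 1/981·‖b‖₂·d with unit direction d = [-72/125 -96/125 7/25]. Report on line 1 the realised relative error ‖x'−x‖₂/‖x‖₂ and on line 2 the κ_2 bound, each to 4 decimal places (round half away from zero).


from the listed singular values, σ₁ = 19/2, σ_n = 76/1389
condition number: (19/2) ÷ (76/1389) = 173.6250
worst-case relative error ≤ 173.6250 × 1/981 = 0.1770
solve Ax = b  →  x = [0.2048 0.3955 -0.1525]
‖b‖₂ = 4.4721 and ‖x‖₂ = 0.4708
δb = ε·‖b‖·d = [-0.0026 -0.0035 0.0013]; solving A·Δx = δb gives ‖Δx‖ = 0.0833
realised ‖Δx‖/‖x‖ = 0.1770
realised/bound = 1 exactly: the bound is attained for this b and d

0.1770
0.1770


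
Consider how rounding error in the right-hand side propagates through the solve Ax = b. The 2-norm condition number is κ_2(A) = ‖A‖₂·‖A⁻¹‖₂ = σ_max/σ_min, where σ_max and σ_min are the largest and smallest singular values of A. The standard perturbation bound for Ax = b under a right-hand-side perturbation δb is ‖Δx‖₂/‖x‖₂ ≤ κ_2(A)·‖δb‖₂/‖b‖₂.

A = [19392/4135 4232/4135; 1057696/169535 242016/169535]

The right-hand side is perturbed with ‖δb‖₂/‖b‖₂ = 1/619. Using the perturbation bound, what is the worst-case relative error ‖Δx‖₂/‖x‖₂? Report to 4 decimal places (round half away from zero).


0.3340

form AᵀA = [70034412544/1149684649 15757355520/1149684649; 15757355520/1149684649 3547126336/1149684649] with trace 43772480/683929 and determinant 65536/683929
solving λ² − 43772480/683929·λ + 65536/683929 = 0 gives λ = 64, 1024/683929
σ_max=√64=8, σ_min=√(1024/683929)=(32/827) → κ = 206.7500
bound on ‖Δx‖/‖x‖: κ·ε = 206.7500·1/619 = 0.3340


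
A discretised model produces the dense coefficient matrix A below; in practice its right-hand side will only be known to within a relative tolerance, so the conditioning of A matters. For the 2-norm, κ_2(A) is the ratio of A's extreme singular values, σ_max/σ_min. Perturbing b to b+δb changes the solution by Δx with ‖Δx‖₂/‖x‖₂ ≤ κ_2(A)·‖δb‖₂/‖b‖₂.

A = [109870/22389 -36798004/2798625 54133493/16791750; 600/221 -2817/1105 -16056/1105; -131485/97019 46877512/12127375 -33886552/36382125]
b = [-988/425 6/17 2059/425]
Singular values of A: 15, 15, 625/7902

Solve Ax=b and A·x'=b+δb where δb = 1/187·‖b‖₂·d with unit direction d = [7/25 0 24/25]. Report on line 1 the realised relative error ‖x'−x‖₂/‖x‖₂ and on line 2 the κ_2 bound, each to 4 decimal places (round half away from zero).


0.0072
1.0142

from the listed singular values, σ₁ = 15, σ_n = 625/7902
condition number: 15 ÷ (625/7902) = 189.6480
bound on ‖Δx‖/‖x‖: κ·ε = 189.6480·1/187 = 1.0142
solve Ax = b  →  x = [46.6057 18.8876 5.3700]
‖b‖ = 5.3852, ‖x‖ = 50.5734
Δx = A⁻¹·δb where δb = 1/187·5.3852·d; ‖Δx‖ = 0.3641
realised ‖Δx‖/‖x‖ = 0.0072
tightness: 0.0072 against a bound of 1.0142 (unrounded ratio ≈ 0.0071)


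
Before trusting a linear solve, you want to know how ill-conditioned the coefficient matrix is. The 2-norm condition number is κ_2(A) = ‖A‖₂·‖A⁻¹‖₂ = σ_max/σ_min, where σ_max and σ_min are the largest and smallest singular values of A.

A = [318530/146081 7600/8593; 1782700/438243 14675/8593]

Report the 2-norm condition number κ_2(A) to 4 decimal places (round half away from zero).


M = AᵀA = [14156302900/664556841 1966094500/221518947; 1966094500/221518947 273115625/73839649]. tr(M)=98309725/3932289, det(M)=62500/3932289
eigenvalues of AᵀA: λ = (tr ± √(tr²−4·det))/2 = 25, 2500/3932289
κ_2(A) = √(λ_max/λ_min) = √(25 / (2500/3932289)) = 198.3000

198.3000


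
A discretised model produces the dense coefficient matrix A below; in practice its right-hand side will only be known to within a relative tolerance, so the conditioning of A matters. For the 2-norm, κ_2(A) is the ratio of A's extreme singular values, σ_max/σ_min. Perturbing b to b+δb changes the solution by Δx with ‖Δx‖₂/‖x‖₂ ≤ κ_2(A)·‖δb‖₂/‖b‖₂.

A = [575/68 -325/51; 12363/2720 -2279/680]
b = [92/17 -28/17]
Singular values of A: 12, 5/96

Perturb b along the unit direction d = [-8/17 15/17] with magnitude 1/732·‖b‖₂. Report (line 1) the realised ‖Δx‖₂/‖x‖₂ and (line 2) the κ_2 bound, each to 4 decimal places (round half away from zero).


from the listed singular values, σ₁ = 12, σ_n = 5/96
κ = σ_max/σ_min = 12/(5/96) = 230.4000
bound on ‖Δx‖/‖x‖: κ·ε = 230.4000·1/732 = 0.3148
solve Ax = b  →  x = [-45.8133 -61.6400]
‖b‖₂ = 5.6569 and ‖x‖₂ = 76.8007
Δx = A⁻¹·δb where δb = 1/732·5.6569·d; ‖Δx‖ = 0.1484
relative error = 0.0019
tightness: 0.0019 against a bound of 0.3148 (unrounded ratio ≈ 0.0061)

0.0019
0.3148


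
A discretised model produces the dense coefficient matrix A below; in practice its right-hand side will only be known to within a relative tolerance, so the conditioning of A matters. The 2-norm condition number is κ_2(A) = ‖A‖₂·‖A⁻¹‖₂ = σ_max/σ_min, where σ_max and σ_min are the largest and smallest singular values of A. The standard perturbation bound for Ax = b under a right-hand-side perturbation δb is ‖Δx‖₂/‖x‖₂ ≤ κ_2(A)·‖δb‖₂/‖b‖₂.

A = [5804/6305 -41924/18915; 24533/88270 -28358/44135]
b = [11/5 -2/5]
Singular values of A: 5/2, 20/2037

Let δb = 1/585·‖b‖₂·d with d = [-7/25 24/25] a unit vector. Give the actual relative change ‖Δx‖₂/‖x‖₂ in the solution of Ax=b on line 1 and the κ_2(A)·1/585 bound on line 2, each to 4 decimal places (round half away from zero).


σ_max = 5/2, σ_min = 20/2037
κ_2(A) = (5/2) / (20/2037) = 254.6250
bound on ‖Δx‖/‖x‖: κ·ε = 254.6250·1/585 = 0.4353
solve Ax = b  →  x = [-93.7077 -39.9115]
‖b‖ = 2.2361, ‖x‖ = 101.8531
re-solving with b+δb shifts x by Δx of norm 0.3893
relative error = 0.0038
realised/bound (from unrounded values) ≈ 0.0088

0.0038
0.4353


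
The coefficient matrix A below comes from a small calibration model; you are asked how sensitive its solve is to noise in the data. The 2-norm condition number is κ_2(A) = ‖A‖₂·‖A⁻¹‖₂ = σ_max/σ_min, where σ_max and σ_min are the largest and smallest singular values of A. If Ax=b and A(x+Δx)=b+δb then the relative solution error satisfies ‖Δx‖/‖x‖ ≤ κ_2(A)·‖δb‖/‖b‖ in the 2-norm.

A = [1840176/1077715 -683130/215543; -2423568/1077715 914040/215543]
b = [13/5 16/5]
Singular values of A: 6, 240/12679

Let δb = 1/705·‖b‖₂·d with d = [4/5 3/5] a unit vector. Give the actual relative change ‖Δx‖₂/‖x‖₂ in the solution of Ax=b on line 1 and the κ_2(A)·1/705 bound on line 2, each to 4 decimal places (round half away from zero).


from the listed singular values, σ₁ = 6, σ_n = 240/12679
condition number: 6 ÷ (240/12679) = 316.9750
worst-case relative error ≤ 316.9750 × 1/705 = 0.4496
solve Ax = b  →  x = [186.3775 99.5902]
2-norm of b is 4.1231; of x, 211.3167
re-solving with b+δb shifts x by Δx of norm 0.3090
relative error = 0.0015
realised/bound (from unrounded values) ≈ 0.0033

0.0015
0.4496


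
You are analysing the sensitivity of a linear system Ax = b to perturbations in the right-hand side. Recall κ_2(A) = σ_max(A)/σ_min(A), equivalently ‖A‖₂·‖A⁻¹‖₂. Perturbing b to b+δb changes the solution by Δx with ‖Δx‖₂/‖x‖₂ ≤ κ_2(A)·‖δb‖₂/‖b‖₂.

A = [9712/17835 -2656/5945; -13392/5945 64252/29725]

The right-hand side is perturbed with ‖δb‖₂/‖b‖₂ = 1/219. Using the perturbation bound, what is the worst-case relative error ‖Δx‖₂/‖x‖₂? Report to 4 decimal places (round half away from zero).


form AᵀA = [203264/37845 -1612352/315375; -1612352/315375 2560784/525625] with trace 57616/5625 and determinant 4096/140625
eigenvalues of AᵀA: λ = (tr ± √(tr²−4·det))/2 = 256/25, 16/5625
κ = σ_max/σ_min = (16/5)/(4/75) = 60.0000
bound on ‖Δx‖/‖x‖: κ·ε = 60.0000·1/219 = 0.2740

0.2740


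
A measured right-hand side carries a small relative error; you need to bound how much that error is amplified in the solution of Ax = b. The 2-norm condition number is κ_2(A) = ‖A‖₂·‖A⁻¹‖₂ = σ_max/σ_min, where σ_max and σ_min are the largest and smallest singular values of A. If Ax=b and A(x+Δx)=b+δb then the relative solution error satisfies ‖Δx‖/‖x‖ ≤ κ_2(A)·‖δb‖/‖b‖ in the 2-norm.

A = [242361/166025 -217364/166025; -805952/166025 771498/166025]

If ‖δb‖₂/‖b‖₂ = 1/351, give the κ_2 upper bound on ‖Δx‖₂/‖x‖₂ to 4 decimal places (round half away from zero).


0.3262

AᵀA = [1133275969/44102881 -1079153460/44102881; -1079153460/44102881 1027930036/44102881]; tr = 2569805/52441, det = 9604/52441
λ_max, λ_min = (2569805/52441 ± √6601883164569/2750058481)/2 = 49, 196/52441
so κ_2 = √(49 / (196/52441)) = 114.5000
perturbation bound = 114.5000·1/351 = 0.3262


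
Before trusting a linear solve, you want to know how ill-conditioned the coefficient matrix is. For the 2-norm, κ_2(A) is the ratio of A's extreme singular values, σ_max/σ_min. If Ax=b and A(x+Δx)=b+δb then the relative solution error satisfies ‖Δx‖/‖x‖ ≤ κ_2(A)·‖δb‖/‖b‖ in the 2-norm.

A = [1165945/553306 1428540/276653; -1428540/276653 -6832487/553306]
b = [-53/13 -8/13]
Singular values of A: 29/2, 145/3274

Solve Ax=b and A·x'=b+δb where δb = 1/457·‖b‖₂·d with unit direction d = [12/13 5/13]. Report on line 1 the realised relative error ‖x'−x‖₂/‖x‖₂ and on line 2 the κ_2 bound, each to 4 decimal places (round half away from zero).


0.0023
0.7164

σ_max = 29/2, σ_min = 145/3274
condition number: (29/2) ÷ (145/3274) = 327.4000
bound on ‖Δx‖/‖x‖: κ·ε = 327.4000·1/457 = 0.7164
solve Ax = b  →  x = [83.3432 -34.8011]
2-norm of b is 4.1231; of x, 90.3173
δb = ε·‖b‖·d = [0.0083 0.0035]; solving A·Δx = δb gives ‖Δx‖ = 0.2037
realised ‖Δx‖/‖x‖ = 0.0023
so the bound overstates the realised error by a factor of ≈ 317.6247 (computed from the unrounded values)


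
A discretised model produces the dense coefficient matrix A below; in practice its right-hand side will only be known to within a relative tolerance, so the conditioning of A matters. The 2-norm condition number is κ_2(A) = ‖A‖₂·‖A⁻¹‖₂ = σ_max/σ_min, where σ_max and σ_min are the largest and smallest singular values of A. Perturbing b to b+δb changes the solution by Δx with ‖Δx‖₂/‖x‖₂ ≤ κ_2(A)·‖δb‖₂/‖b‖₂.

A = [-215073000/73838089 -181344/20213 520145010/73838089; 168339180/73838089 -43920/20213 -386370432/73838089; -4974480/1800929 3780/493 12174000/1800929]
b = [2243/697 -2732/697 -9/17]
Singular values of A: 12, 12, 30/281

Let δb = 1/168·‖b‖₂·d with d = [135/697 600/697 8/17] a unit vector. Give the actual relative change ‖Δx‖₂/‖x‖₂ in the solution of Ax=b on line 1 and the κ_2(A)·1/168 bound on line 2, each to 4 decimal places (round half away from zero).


0.0101
0.6690

from the listed singular values, σ₁ = 12, σ_n = 30/281
κ_2(A) = 12 / (30/281) = 112.4000
perturbation bound = 112.4000·1/168 = 0.6690
solve Ax = b  →  x = [-26.0534 -0.1695 -10.5318]
‖b‖₂ = 5.0990 and ‖x‖₂ = 28.1021
Δx = A⁻¹·δb where δb = 1/168·5.0990·d; ‖Δx‖ = 0.2843
dividing the unrounded norms, ‖Δx‖/‖x‖ = 0.0101
so the bound overstates the realised error by a factor of ≈ 66.1353 (computed from the unrounded values)


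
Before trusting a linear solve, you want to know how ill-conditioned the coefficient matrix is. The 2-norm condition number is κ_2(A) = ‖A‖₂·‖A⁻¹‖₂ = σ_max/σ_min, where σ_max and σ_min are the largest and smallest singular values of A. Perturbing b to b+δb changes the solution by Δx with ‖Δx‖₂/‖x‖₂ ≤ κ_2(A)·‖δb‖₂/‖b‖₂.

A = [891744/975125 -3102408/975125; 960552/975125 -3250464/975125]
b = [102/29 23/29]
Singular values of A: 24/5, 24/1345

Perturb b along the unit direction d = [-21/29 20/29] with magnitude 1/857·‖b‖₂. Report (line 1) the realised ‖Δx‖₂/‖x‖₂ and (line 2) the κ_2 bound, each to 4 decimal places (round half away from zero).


σ_max = 24/5, σ_min = 24/1345
κ = σ_max/σ_min = (24/5)/(24/1345) = 269.0000
worst-case relative error ≤ 269.0000 × 1/857 = 0.3139
solve Ax = b  →  x = [-107.4250 -31.9833]
2-norm of b is 3.6056; of x, 112.0851
re-solving with b+δb shifts x by Δx of norm 0.2358
realised ‖Δx‖/‖x‖ = 0.0021
so the bound overstates the realised error by a factor of ≈ 149.2167 (computed from the unrounded values)

0.0021
0.3139


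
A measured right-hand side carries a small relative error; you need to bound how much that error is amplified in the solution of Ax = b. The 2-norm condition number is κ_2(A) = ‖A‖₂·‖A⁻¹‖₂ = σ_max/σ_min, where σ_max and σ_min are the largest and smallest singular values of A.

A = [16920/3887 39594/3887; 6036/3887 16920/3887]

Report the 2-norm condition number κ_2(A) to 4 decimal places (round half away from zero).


AᵀA = [1909584/89401 4568400/89401; 4568400/89401 10970244/89401]; tr = 76212/529, det = 5184/529
solving λ² − 76212/529·λ + 5184/529 = 0 gives λ = 144, 36/529
σ_max=√144=12, σ_min=√(36/529)=(6/23) → κ = 46.0000

46.0000


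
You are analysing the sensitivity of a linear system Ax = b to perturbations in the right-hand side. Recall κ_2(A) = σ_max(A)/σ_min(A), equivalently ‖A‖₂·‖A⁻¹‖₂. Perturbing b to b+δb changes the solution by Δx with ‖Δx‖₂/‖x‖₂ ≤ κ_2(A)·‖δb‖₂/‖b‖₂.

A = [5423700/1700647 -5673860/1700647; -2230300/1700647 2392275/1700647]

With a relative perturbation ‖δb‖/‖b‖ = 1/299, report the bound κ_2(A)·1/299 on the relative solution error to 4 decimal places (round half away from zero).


AᵀA = [203495620000/17113610761 -213661570500/17113610761; -213661570500/17113610761 224353059025/17113610761]; tr = 508738025/20349121, det = 250000/20349121
solving λ² − 508738025/20349121·λ + 250000/20349121 = 0 gives λ = 25, 10000/20349121
σ_max=√25=5, σ_min=√(10000/20349121)=(100/4511) → κ = 225.5500
perturbation bound = 225.5500·1/299 = 0.7543

0.7543


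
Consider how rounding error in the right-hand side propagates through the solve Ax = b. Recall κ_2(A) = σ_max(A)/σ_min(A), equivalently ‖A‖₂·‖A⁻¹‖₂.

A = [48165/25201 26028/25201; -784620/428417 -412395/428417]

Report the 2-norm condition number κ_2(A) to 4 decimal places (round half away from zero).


173.8000

form AᵀA = [1529215425/218241529 815546880/218241529; 815546880/218241529 435023361/218241529] with trace 6796674/755161 and determinant 2025/755161
eigenvalues of AᵀA: λ = (tr ± √(tr²−4·det))/2 = 9, 225/755161
κ = σ_max/σ_min = 3/(15/869) = 173.8000


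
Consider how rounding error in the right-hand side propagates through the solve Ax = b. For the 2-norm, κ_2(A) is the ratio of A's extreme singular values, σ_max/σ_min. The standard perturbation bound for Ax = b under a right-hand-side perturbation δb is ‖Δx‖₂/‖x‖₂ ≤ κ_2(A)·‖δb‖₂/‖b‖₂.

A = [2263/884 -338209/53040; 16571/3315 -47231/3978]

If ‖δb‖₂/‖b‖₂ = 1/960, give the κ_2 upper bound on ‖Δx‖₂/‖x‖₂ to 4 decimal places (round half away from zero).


AᵀA = [1476133/46800 -1699951/22464; -1699951/22464 1224033997/6739200]; tr = 110507473/518400, det = 28398241/12960000
eigenvalues of AᵀA: λ = (tr ± √(tr²−4·det))/2 = 5329/25, 5329/518400
κ_2(A) = √(λ_max/λ_min) = √((5329/25) / (5329/518400)) = 144.0000
bound on ‖Δx‖/‖x‖: κ·ε = 144.0000·1/960 = 0.1500

0.1500


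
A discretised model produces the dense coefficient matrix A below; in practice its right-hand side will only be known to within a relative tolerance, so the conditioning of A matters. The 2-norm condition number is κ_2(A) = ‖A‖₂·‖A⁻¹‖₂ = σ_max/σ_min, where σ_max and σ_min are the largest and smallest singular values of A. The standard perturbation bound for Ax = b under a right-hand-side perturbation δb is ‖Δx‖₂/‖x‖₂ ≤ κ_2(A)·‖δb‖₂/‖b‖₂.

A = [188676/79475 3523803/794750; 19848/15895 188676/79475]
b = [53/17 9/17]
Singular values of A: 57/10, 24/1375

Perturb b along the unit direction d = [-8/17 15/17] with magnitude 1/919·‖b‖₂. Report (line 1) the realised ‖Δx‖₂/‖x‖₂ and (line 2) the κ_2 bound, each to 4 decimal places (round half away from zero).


0.0034
0.3553

largest singular value 57/10, smallest 24/1375
κ_2(A) = (57/10) / (24/1375) = 326.5625
bound on ‖Δx‖/‖x‖: κ·ε = 326.5625·1/919 = 0.3553
solve Ax = b  →  x = [50.7991 -26.4964]
2-norm of b is 3.1623; of x, 57.2941
Δx = A⁻¹·δb where δb = 1/919·3.1623·d; ‖Δx‖ = 0.1971
relative error = 0.0034
realised/bound (from unrounded values) ≈ 0.0097


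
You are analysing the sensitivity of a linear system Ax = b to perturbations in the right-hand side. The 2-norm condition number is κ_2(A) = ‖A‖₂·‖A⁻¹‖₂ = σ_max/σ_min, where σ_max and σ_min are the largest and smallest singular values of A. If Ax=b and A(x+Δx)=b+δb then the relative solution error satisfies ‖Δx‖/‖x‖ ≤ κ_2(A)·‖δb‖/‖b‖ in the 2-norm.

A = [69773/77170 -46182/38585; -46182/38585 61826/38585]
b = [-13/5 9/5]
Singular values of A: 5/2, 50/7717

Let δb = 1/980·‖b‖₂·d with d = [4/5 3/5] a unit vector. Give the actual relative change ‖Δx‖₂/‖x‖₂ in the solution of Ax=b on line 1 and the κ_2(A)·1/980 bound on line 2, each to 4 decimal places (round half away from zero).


largest singular value 5/2, smallest 50/7717
κ = σ_max/σ_min = (5/2)/(50/7717) = 385.8500
bound on ‖Δx‖/‖x‖: κ·ε = 385.8500·1/980 = 0.3937
solve Ax = b  →  x = [-124.1920 -91.6440]
‖b‖₂ = 3.1623 and ‖x‖₂ = 154.3447
with δb = [0.0026 0.0019], A·Δx = δb → ‖Δx‖ = 0.4980
relative error = 0.0032
so the bound overstates the realised error by a factor of ≈ 122.0202 (computed from the unrounded values)

0.0032
0.3937


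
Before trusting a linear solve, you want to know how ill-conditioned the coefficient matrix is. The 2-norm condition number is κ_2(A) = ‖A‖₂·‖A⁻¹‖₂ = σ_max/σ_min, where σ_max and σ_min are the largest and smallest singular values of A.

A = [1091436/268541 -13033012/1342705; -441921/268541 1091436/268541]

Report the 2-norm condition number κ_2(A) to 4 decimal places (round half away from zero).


238.3500

form AᵀA = [8204300073/426711649 -98439887148/2133558245; -98439887148/2133558245 1181303049376/10667791225] with trace 8203612729/63123025 and determinant 18766224/63123025
solving λ² − 8203612729/63123025·λ + 18766224/63123025 = 0 gives λ = 3249/25, 5776/2524921
σ_max=√(3249/25)=(57/5), σ_min=√(5776/2524921)=(76/1589) → κ = 238.3500


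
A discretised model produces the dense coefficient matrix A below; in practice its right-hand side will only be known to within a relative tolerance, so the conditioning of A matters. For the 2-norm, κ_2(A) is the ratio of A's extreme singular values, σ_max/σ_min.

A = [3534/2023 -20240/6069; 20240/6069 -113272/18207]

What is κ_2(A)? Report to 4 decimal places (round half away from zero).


M = AᵀA = [1806436/127449 -10160480/382347; -10160480/382347 57153856/1147041]. tr(M)=254020/3969, det(M)=256/3969
eigenvalues of AᵀA: λ = (tr ± √(tr²−4·det))/2 = 64, 4/3969
so κ_2 = √(64 / (4/3969)) = 252.0000

252.0000


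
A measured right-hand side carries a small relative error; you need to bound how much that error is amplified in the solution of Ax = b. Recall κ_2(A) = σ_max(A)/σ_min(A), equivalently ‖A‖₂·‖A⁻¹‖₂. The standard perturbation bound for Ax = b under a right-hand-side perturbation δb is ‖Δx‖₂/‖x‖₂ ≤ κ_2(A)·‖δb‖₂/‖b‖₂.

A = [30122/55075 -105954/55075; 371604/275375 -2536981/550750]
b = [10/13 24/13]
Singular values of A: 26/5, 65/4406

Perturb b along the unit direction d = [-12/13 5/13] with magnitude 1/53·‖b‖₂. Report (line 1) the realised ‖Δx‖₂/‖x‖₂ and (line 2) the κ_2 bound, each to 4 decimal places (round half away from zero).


from the listed singular values, σ₁ = 26/5, σ_n = 65/4406
κ = σ_max/σ_min = (26/5)/(65/4406) = 352.4800
κ_2(A)·‖δb‖/‖b‖ = 6.6506
solve Ax = b  →  x = [0.1077 -0.3692]
2-norm of b is 2.0000; of x, 0.3846
with δb = [-0.0348 0.0145], A·Δx = δb → ‖Δx‖ = 2.5579
relative error = 6.6506
realised/bound = 1 exactly: the bound is attained for this b and d

6.6506
6.6506


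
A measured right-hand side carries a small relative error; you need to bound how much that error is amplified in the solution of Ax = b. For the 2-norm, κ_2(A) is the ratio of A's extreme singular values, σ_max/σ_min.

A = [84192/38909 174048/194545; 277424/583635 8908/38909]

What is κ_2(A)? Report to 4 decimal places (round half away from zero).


82.1250

AᵀA = [994544896/202635225 5524288/2701803; 5524288/2701803 19200784/22515025]; tr = 6907408/1199025, det = 16384/3330625
λ_max, λ_min = (6907408/1199025 ± √1907359869184/57506438025)/2 = 144/25, 1024/1199025
κ_2(A) = √(λ_max/λ_min) = √((144/25) / (1024/1199025)) = 82.1250


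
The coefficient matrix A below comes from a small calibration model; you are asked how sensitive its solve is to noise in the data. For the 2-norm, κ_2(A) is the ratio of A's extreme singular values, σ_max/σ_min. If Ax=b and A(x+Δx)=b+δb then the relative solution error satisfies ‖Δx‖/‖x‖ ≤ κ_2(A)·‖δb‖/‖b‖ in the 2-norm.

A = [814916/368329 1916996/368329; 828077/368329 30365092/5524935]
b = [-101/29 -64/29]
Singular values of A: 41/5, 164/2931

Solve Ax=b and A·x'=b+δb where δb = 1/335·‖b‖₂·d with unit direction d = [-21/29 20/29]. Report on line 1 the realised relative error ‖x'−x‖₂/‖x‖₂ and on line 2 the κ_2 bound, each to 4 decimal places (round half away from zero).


0.0123
0.4375

σ_max = 41/5, σ_min = 164/2931
κ = σ_max/σ_min = (41/5)/(164/2931) = 146.5500
perturbation bound = 146.5500·1/335 = 0.4375
solve Ax = b  →  x = [-16.6848 6.4235]
2-norm of b is 4.1231; of x, 17.8786
δb = ε·‖b‖·d = [-0.0089 0.0085]; solving A·Δx = δb gives ‖Δx‖ = 0.2200
relative error = 0.0123
realised/bound (from unrounded values) ≈ 0.0281
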